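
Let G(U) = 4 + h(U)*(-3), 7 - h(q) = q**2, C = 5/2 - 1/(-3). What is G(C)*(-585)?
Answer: -16575/4 ≈ -4143.8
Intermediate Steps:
C = 17/6 (C = 5*(1/2) - 1*(-1/3) = 5/2 + 1/3 = 17/6 ≈ 2.8333)
h(q) = 7 - q**2
G(U) = -17 + 3*U**2 (G(U) = 4 + (7 - U**2)*(-3) = 4 + (-21 + 3*U**2) = -17 + 3*U**2)
G(C)*(-585) = (-17 + 3*(17/6)**2)*(-585) = (-17 + 3*(289/36))*(-585) = (-17 + 289/12)*(-585) = (85/12)*(-585) = -16575/4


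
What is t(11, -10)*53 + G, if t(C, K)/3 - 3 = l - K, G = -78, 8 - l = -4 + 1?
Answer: 3738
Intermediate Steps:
l = 11 (l = 8 - (-4 + 1) = 8 - 1*(-3) = 8 + 3 = 11)
t(C, K) = 42 - 3*K (t(C, K) = 9 + 3*(11 - K) = 9 + (33 - 3*K) = 42 - 3*K)
t(11, -10)*53 + G = (42 - 3*(-10))*53 - 78 = (42 + 30)*53 - 78 = 72*53 - 78 = 3816 - 78 = 3738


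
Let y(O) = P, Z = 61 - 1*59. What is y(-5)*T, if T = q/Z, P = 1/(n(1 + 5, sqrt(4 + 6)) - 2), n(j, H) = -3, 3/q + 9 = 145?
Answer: -3/1360 ≈ -0.0022059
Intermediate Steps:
q = 3/136 (q = 3/(-9 + 145) = 3/136 ≈ 0.022059)
Z = 2 (Z = 61 - 59 = 2)
P = -1/5 (P = 1/(-3 - 2) = 1/(-5) = -1/5 ≈ -0.20000)
y(O) = -1/5
T = 3/272 (T = (3/136)/2 = (3/136)*(1/2) = 3/272 ≈ 0.011029)
y(-5)*T = -1/5*3/272 = -3/1360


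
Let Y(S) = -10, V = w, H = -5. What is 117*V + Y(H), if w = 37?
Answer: 4319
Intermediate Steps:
V = 37
117*V + Y(H) = 117*37 - 10 = 4329 - 10 = 4319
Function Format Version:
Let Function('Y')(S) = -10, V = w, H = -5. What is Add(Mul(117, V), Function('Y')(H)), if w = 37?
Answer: 4319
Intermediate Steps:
V = 37
Add(Mul(117, V), Function('Y')(H)) = Add(Mul(117, 37), -10) = Add(4329, -10) = 4319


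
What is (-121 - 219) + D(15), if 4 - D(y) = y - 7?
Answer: -344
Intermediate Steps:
D(y) = 11 - y (D(y) = 4 - (y - 7) = 4 - (-7 + y) = 4 + (7 - y) = 11 - y)
(-121 - 219) + D(15) = (-121 - 219) + (11 - 1*15) = -340 + (11 - 15) = -340 - 4 = -344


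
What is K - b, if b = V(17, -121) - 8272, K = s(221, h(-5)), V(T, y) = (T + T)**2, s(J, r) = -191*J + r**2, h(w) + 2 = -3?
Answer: -35070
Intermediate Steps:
h(w) = -5 (h(w) = -2 - 3 = -5)
s(J, r) = r**2 - 191*J
V(T, y) = 4*T**2 (V(T, y) = (2*T)**2 = 4*T**2)
K = -42186 (K = (-5)**2 - 191*221 = 25 - 42211 = -42186)
b = -7116 (b = 4*17**2 - 8272 = 4*289 - 8272 = 1156 - 8272 = -7116)
K - b = -42186 - 1*(-7116) = -42186 + 7116 = -35070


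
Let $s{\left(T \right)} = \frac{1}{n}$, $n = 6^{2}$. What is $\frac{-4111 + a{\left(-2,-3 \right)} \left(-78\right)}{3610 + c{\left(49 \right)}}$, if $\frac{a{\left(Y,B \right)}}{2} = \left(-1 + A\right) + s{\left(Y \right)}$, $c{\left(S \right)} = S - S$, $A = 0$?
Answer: $- \frac{5939}{5415} \approx -1.0968$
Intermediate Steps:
$n = 36$
$s{\left(T \right)} = \frac{1}{36}$
$c{\left(S \right)} = 0$
$a{\left(Y,B \right)} = - \frac{35}{18}$ ($a{\left(Y,B \right)} = 2 \left(\left(-1 + 0\right) + \frac{1}{36}\right) = 2 \left(-1 + \frac{1}{36}\right) = 2 \left(- \frac{35}{36}\right) = - \frac{35}{18}$)
$\frac{-4111 + a{\left(-2,-3 \right)} \left(-78\right)}{3610 + c{\left(49 \right)}} = \frac{-4111 - - \frac{455}{3}}{3610 + 0} = \frac{-4111 + \frac{455}{3}}{3610} = \left(- \frac{11878}{3}\right) \frac{1}{3610} = - \frac{5939}{5415}$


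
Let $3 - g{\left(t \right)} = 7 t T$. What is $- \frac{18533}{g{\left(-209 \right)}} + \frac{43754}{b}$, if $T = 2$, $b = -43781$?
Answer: $- \frac{939548739}{128234549} \approx -7.3268$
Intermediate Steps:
$g{\left(t \right)} = 3 - 14 t$ ($g{\left(t \right)} = 3 - 7 t 2 = 3 - 14 t$)
$- \frac{18533}{g{\left(-209 \right)}} + \frac{43754}{b} = - \frac{18533}{3 - -2926} + \frac{43754}{-43781} = - \frac{18533}{3 + 2926} + 43754 \left(- \frac{1}{43781}\right) = - \frac{18533}{2929} - \frac{43754}{43781} = - \frac{939548739}{128234549}$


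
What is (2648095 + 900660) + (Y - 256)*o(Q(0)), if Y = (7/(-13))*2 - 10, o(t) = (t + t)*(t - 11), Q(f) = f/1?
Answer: 3548755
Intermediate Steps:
Q(f) = f (Q(f) = f*1 = f)
o(t) = 2*t*(-11 + t) (o(t) = (2*t)*(-11 + t) = 2*t*(-11 + t))
Y = -144/13 (Y = (7*(-1/13))*2 - 10 = -7/13*2 - 10 = -14/13 - 10 = -144/13 ≈ -11.077)
(2648095 + 900660) + (Y - 256)*o(Q(0)) = (2648095 + 900660) + (-144/13 - 256)*(2*0*(-11 + 0)) = 3548755 - 6944*0*(-11)/13 = 3548755 - 3472/13*0 = 3548755 + 0 = 3548755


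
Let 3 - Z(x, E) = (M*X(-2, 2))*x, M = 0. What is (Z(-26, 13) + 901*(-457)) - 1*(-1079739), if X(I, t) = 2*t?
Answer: 667985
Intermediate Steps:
Z(x, E) = 3 (Z(x, E) = 3 - 0*(2*2)*x = 3 - 0*4*x = 3 - 0*x = 3 - 1*0 = 3 + 0 = 3)
(Z(-26, 13) + 901*(-457)) - 1*(-1079739) = (3 + 901*(-457)) - 1*(-1079739) = (3 - 411757) + 1079739 = -411754 + 1079739 = 667985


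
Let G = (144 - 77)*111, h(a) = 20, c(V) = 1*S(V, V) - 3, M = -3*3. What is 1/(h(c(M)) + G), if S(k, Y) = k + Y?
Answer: 1/7457 ≈ 0.00013410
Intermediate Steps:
M = -9
S(k, Y) = Y + k
c(V) = -3 + 2*V (c(V) = 1*(V + V) - 3 = 1*(2*V) - 3 = 2*V - 3 = -3 + 2*V)
G = 7437 (G = 67*111 = 7437)
1/(h(c(M)) + G) = 1/(20 + 7437) = 1/7457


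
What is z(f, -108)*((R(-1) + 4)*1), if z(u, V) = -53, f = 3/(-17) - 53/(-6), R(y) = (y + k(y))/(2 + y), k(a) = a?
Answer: -106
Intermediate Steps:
R(y) = 2*y/(2 + y) (R(y) = (y + y)/(2 + y) = (2*y)/(2 + y) = 2*y/(2 + y))
f = 883/102 (f = 3*(-1/17) - 53*(-⅙) = -3/17 + 53/6 = 883/102 ≈ 8.6569)
z(f, -108)*((R(-1) + 4)*1) = -53*(2*(-1)/(2 - 1) + 4) = -53*(2*(-1)/1 + 4) = -53*(2*(-1)*1 + 4) = -53*(-2 + 4) = -106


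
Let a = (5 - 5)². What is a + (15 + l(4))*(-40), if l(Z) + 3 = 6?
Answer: -720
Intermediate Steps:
l(Z) = 3 (l(Z) = -3 + 6 = 3)
a = 0 (a = 0² = 0)
a + (15 + l(4))*(-40) = 0 + (15 + 3)*(-40) = 0 + 18*(-40) = 0 - 720 = -720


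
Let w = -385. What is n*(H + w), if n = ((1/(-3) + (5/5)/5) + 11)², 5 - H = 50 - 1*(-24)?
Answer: -12062326/225 ≈ -53610.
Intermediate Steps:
H = -69 (H = 5 - (50 - 1*(-24)) = 5 - (50 + 24) = 5 - 1*74 = 5 - 74 = -69)
n = 26569/225 (n = ((1*(-⅓) + (5*(⅕))*(⅕)) + 11)² = ((-⅓ + 1*(⅕)) + 11)² = ((-⅓ + ⅕) + 11)² = (-2/15 + 11)² = (163/15)² = 26569/225 ≈ 118.08)
n*(H + w) = 26569*(-69 - 385)/225 = (26569/225)*(-454) = -12062326/225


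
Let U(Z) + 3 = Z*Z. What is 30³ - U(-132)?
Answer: 9579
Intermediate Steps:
U(Z) = -3 + Z² (U(Z) = -3 + Z*Z = -3 + Z²)
30³ - U(-132) = 30³ - (-3 + (-132)²) = 27000 - (-3 + 17424) = 27000 - 1*17421 = 27000 - 17421 = 9579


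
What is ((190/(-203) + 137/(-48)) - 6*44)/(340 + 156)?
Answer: -2609347/4833024 ≈ -0.53990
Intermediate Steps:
((190/(-203) + 137/(-48)) - 6*44)/(340 + 156) = ((190*(-1/203) + 137*(-1/48)) - 264)/496 = ((-190/203 - 137/48) - 264)*(1/496) = (-36931/9744 - 264)*(1/496) = -2609347/9744*1/496 = -2609347/4833024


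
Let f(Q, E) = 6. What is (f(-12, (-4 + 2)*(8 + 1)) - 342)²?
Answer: 112896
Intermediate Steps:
(f(-12, (-4 + 2)*(8 + 1)) - 342)² = (6 - 342)² = (-336)² = 112896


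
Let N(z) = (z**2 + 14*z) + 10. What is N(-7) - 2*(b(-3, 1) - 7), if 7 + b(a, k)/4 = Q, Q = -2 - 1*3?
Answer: 71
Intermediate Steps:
Q = -5 (Q = -2 - 3 = -5)
b(a, k) = -48 (b(a, k) = -28 + 4*(-5) = -28 - 20 = -48)
N(z) = 10 + z**2 + 14*z
N(-7) - 2*(b(-3, 1) - 7) = (10 + (-7)**2 + 14*(-7)) - 2*(-48 - 7) = (10 + 49 - 98) - 2*(-55) = -39 + 110 = 71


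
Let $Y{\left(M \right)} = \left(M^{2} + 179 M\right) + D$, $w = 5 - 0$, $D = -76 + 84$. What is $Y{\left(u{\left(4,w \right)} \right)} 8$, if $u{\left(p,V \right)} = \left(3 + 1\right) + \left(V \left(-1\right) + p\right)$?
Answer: $4432$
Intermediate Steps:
$D = 8$
$w = 5$ ($w = 5 + 0 = 5$)
$u{\left(p,V \right)} = 4 + p - V$ ($u{\left(p,V \right)} = 4 - \left(V - p\right) = 4 + p - V$)
$Y{\left(M \right)} = 8 + M^{2} + 179 M$ ($Y{\left(M \right)} = \left(M^{2} + 179 M\right) + 8 = 8 + M^{2} + 179 M$)
$Y{\left(u{\left(4,w \right)} \right)} 8 = \left(8 + \left(4 + 4 - 5\right)^{2} + 179 \left(4 + 4 - 5\right)\right) 8 = \left(8 + 3^{2} + 179 \cdot 3\right) 8 = \left(8 + 9 + 537\right) 8 = 554 \cdot 8 = 4432$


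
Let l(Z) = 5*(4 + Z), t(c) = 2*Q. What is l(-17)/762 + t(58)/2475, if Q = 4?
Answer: -51593/628650 ≈ -0.082070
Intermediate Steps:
t(c) = 8 (t(c) = 2*4 = 8)
l(Z) = 20 + 5*Z
l(-17)/762 + t(58)/2475 = (20 + 5*(-17))/762 + 8/2475 = (20 - 85)*(1/762) + 8*(1/2475) = -65*1/762 + 8/2475 = -65/762 + 8/2475 = -51593/628650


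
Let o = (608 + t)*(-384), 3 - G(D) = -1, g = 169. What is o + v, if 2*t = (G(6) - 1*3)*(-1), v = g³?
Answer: 4593529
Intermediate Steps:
G(D) = 4 (G(D) = 3 - 1*(-1) = 3 + 1 = 4)
v = 4826809 (v = 169³ = 4826809)
t = -½ (t = ((4 - 1*3)*(-1))/2 = ((4 - 3)*(-1))/2 = (1*(-1))/2 = (½)*(-1) = -½ ≈ -0.50000)
o = -233280 (o = (608 - ½)*(-384) = (1215/2)*(-384) = -233280)
o + v = -233280 + 4826809 = 4593529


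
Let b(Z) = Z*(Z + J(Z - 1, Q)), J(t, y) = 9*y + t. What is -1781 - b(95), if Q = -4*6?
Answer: 784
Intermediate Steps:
Q = -24
J(t, y) = t + 9*y
b(Z) = Z*(-217 + 2*Z) (b(Z) = Z*(Z + ((Z - 1) + 9*(-24))) = Z*(Z + ((-1 + Z) - 216)) = Z*(Z + (-217 + Z)) = Z*(-217 + 2*Z))
-1781 - b(95) = -1781 - 95*(-217 + 2*95) = -1781 - 95*(-217 + 190) = -1781 - 95*(-27) = -1781 - 1*(-2565) = -1781 + 2565 = 784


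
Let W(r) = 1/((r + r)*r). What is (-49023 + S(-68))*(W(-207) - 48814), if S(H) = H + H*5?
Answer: 68927610791567/28566 ≈ 2.4129e+9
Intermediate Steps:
W(r) = 1/(2*r²) (W(r) = 1/(((2*r))*r) = (1/(2*r))/r = 1/(2*r²))
S(H) = 6*H (S(H) = H + 5*H = 6*H)
(-49023 + S(-68))*(W(-207) - 48814) = (-49023 + 6*(-68))*((½)/(-207)² - 48814) = (-49023 - 408)*((½)*(1/42849) - 48814) = -49431*(1/85698 - 48814) = -49431*(-4183262171/85698) = 68927610791567/28566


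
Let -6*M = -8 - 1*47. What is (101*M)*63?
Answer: 116655/2 ≈ 58328.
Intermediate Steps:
M = 55/6 (M = -(-8 - 1*47)/6 = -(-8 - 47)/6 = -⅙*(-55) = 55/6 ≈ 9.1667)
(101*M)*63 = (101*(55/6))*63 = (5555/6)*63 = 116655/2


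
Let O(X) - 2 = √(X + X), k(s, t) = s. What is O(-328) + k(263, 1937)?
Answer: 265 + 4*I*√41 ≈ 265.0 + 25.612*I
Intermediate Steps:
O(X) = 2 + √2*√X (O(X) = 2 + √(X + X) = 2 + √(2*X) = 2 + √2*√X)
O(-328) + k(263, 1937) = (2 + √2*√(-328)) + 263 = (2 + √2*(2*I*√82)) + 263 = (2 + 4*I*√41) + 263 = 265 + 4*I*√41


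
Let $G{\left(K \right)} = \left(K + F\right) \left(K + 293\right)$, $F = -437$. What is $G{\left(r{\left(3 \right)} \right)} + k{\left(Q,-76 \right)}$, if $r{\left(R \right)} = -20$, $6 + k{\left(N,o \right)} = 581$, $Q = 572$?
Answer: $-124186$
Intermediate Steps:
$k{\left(N,o \right)} = 575$ ($k{\left(N,o \right)} = -6 + 581 = 575$)
$G{\left(K \right)} = \left(-437 + K\right) \left(293 + K\right)$ ($G{\left(K \right)} = \left(K - 437\right) \left(K + 293\right) = \left(-437 + K\right) \left(293 + K\right)$)
$G{\left(r{\left(3 \right)} \right)} + k{\left(Q,-76 \right)} = \left(-128041 + \left(-20\right)^{2} - -2880\right) + 575 = \left(-128041 + 400 + 2880\right) + 575 = -124761 + 575 = -124186$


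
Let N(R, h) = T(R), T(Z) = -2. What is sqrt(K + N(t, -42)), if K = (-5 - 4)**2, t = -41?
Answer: sqrt(79) ≈ 8.8882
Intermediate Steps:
N(R, h) = -2
K = 81 (K = (-9)**2 = 81)
sqrt(K + N(t, -42)) = sqrt(81 - 2) = sqrt(79)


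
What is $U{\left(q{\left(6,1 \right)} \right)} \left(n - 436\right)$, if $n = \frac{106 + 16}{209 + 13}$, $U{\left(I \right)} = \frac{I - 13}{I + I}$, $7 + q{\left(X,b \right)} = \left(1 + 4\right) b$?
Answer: $- \frac{241675}{148} \approx -1632.9$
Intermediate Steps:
$q{\left(X,b \right)} = -7 + 5 b$ ($q{\left(X,b \right)} = -7 + \left(1 + 4\right) b = -7 + 5 b$)
$U{\left(I \right)} = \frac{-13 + I}{2 I}$
$n = \frac{61}{111}$ ($n = \frac{122}{222} = 122 \cdot \frac{1}{222} = \frac{61}{111} \approx 0.54955$)
$U{\left(q{\left(6,1 \right)} \right)} \left(n - 436\right) = \frac{-13 + \left(-7 + 5 \cdot 1\right)}{2 \left(-7 + 5 \cdot 1\right)} \left(\frac{61}{111} - 436\right) = \frac{-13 + \left(-7 + 5\right)}{2 \left(-7 + 5\right)} \left(- \frac{48335}{111}\right) = \frac{-13 - 2}{2 \left(-2\right)} \left(- \frac{48335}{111}\right) = \frac{1}{2} \left(- \frac{1}{2}\right) \left(-15\right) \left(- \frac{48335}{111}\right) = \frac{15}{4} \left(- \frac{48335}{111}\right) = - \frac{241675}{148}$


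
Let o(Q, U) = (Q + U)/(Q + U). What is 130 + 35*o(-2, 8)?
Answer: 165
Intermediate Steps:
o(Q, U) = 1
130 + 35*o(-2, 8) = 130 + 35*1 = 130 + 35 = 165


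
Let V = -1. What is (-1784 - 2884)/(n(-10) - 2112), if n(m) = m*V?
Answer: 2334/1051 ≈ 2.2207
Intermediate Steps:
n(m) = -m (n(m) = m*(-1) = -m)
(-1784 - 2884)/(n(-10) - 2112) = (-1784 - 2884)/(-1*(-10) - 2112) = -4668/(10 - 2112) = -4668/(-2102) = -4668*(-1/2102) = 2334/1051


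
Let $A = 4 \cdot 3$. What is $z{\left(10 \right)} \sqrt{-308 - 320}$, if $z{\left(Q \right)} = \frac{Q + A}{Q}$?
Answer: $\frac{22 i \sqrt{157}}{5} \approx 55.132 i$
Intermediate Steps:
$A = 12$
$z{\left(Q \right)} = \frac{12 + Q}{Q}$ ($z{\left(Q \right)} = \frac{Q + 12}{Q} = \frac{12 + Q}{Q}$)
$z{\left(10 \right)} \sqrt{-308 - 320} = \frac{12 + 10}{10} \sqrt{-308 - 320} = \frac{1}{10} \cdot 22 \sqrt{-628} = \frac{11 \cdot 2 i \sqrt{157}}{5} = \frac{22 i \sqrt{157}}{5}$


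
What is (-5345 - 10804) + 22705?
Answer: 6556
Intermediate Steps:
(-5345 - 10804) + 22705 = -16149 + 22705 = 6556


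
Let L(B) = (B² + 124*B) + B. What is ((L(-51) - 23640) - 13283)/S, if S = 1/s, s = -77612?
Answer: 3158575564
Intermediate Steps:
S = -1/77612 (S = 1/(-77612) = -1/77612 ≈ -1.2885e-5)
L(B) = B² + 125*B
((L(-51) - 23640) - 13283)/S = ((-51*(125 - 51) - 23640) - 13283)/(-1/77612) = ((-51*74 - 23640) - 13283)*(-77612) = ((-3774 - 23640) - 13283)*(-77612) = (-27414 - 13283)*(-77612) = -40697*(-77612) = 3158575564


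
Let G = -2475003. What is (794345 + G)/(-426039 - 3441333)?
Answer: 840329/1933686 ≈ 0.43457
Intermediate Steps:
(794345 + G)/(-426039 - 3441333) = (794345 - 2475003)/(-426039 - 3441333) = -1680658/(-3867372) = -1680658*(-1/3867372) = 840329/1933686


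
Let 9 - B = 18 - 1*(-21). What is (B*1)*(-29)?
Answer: 870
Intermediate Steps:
B = -30 (B = 9 - (18 - 1*(-21)) = 9 - (18 + 21) = 9 - 1*39 = 9 - 39 = -30)
(B*1)*(-29) = -30*1*(-29) = -30*(-29) = 870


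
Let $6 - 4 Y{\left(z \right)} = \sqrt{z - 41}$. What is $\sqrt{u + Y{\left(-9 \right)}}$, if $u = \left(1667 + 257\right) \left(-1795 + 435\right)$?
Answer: $\frac{\sqrt{-10466554 - 5 i \sqrt{2}}}{2} \approx 0.00054642 - 1617.6 i$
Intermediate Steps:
$Y{\left(z \right)} = \frac{3}{2} - \frac{\sqrt{-41 + z}}{4}$ ($Y{\left(z \right)} = \frac{3}{2} - \frac{\sqrt{z - 41}}{4} = \frac{3}{2} - \frac{\sqrt{-41 + z}}{4}$)
$u = -2616640$ ($u = 1924 \left(-1360\right) = -2616640$)
$\sqrt{u + Y{\left(-9 \right)}} = \sqrt{-2616640 + \left(\frac{3}{2} - \frac{\sqrt{-41 - 9}}{4}\right)} = \sqrt{-2616640 + \left(\frac{3}{2} - \frac{\sqrt{-50}}{4}\right)} = \sqrt{-2616640 + \left(\frac{3}{2} - \frac{5 i \sqrt{2}}{4}\right)} = \sqrt{- \frac{5233277}{2} - \frac{5 i \sqrt{2}}{4}}$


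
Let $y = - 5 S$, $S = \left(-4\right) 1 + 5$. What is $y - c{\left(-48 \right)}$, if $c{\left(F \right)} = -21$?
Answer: $16$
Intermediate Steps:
$S = 1$ ($S = -4 + 5 = 1$)
$y = -5$ ($y = \left(-5\right) 1 = -5$)
$y - c{\left(-48 \right)} = -5 - -21 = -5 + 21 = 16$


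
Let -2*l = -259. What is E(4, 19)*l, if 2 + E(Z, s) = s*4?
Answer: 9583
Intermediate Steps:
E(Z, s) = -2 + 4*s (E(Z, s) = -2 + s*4 = -2 + 4*s)
l = 259/2 (l = -1/2*(-259) = 259/2 ≈ 129.50)
E(4, 19)*l = (-2 + 4*19)*(259/2) = (-2 + 76)*(259/2) = 74*(259/2) = 9583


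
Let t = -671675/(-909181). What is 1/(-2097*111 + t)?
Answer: -909181/211626662152 ≈ -4.2962e-6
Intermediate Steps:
t = 671675/909181 (t = -671675*(-1/909181) = 671675/909181 ≈ 0.73877)
1/(-2097*111 + t) = 1/(-2097*111 + 671675/909181) = 1/(-232767 + 671675/909181) = 1/(-211626662152/909181) = -909181/211626662152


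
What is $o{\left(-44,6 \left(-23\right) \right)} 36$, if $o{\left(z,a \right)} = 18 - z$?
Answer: $2232$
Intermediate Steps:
$o{\left(-44,6 \left(-23\right) \right)} 36 = \left(18 - -44\right) 36 = \left(18 + 44\right) 36 = 62 \cdot 36 = 2232$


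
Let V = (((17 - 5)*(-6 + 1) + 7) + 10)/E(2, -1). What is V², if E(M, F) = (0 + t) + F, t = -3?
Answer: 1849/16 ≈ 115.56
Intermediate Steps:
E(M, F) = -3 + F (E(M, F) = (0 - 3) + F = -3 + F)
V = 43/4 (V = (((17 - 5)*(-6 + 1) + 7) + 10)/(-3 - 1) = ((12*(-5) + 7) + 10)/(-4) = ((-60 + 7) + 10)*(-¼) = (-53 + 10)*(-¼) = -43*(-¼) = 43/4 ≈ 10.750)
V² = (43/4)² = 1849/16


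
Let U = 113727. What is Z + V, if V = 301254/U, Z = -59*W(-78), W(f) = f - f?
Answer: 100418/37909 ≈ 2.6489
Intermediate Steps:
W(f) = 0
Z = 0 (Z = -59*0 = 0)
V = 100418/37909 (V = 301254/113727 = 301254*(1/113727) = 100418/37909 ≈ 2.6489)
Z + V = 0 + 100418/37909 = 100418/37909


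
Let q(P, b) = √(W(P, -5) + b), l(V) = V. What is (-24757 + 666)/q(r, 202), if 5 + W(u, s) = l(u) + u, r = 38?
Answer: -24091*√273/273 ≈ -1458.1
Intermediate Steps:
W(u, s) = -5 + 2*u (W(u, s) = -5 + (u + u) = -5 + 2*u)
q(P, b) = √(-5 + b + 2*P) (q(P, b) = √((-5 + 2*P) + b) = √(-5 + b + 2*P))
(-24757 + 666)/q(r, 202) = (-24757 + 666)/(√(-5 + 202 + 2*38)) = -24091/√(-5 + 202 + 76) = -24091*√273/273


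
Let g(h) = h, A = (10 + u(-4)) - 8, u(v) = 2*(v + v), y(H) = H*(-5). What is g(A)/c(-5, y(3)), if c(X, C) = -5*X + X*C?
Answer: -7/50 ≈ -0.14000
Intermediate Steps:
y(H) = -5*H
c(X, C) = -5*X + C*X
u(v) = 4*v (u(v) = 2*(2*v) = 4*v)
A = -14 (A = (10 + 4*(-4)) - 8 = (10 - 16) - 8 = -6 - 8 = -14)
g(A)/c(-5, y(3)) = -14*(-1/(5*(-5 - 5*3))) = -14*(-1/(5*(-5 - 15))) = -14/((-5*(-20))) = -14/100 = -14*1/100 = -7/50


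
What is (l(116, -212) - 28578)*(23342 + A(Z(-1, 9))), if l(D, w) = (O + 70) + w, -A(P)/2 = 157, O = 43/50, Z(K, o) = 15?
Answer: -16533608898/25 ≈ -6.6134e+8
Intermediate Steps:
O = 43/50 (O = 43*(1/50) = 43/50 ≈ 0.86000)
A(P) = -314 (A(P) = -2*157 = -314)
l(D, w) = 3543/50 + w (l(D, w) = (43/50 + 70) + w = 3543/50 + w)
(l(116, -212) - 28578)*(23342 + A(Z(-1, 9))) = ((3543/50 - 212) - 28578)*(23342 - 314) = (-7057/50 - 28578)*23028 = -1435957/50*23028 = -16533608898/25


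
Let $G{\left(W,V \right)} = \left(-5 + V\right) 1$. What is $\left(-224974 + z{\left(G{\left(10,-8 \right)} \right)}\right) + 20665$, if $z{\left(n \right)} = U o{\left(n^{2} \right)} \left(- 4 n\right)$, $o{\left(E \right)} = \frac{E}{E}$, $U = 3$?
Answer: $-204153$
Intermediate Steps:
$o{\left(E \right)} = 1$
$G{\left(W,V \right)} = -5 + V$
$z{\left(n \right)} = - 12 n$ ($z{\left(n \right)} = 3 \cdot 1 \left(- 4 n\right) = 3 \left(- 4 n\right) = - 12 n$)
$\left(-224974 + z{\left(G{\left(10,-8 \right)} \right)}\right) + 20665 = \left(-224974 - 12 \left(-5 - 8\right)\right) + 20665 = \left(-224974 - -156\right) + 20665 = \left(-224974 + 156\right) + 20665 = -224818 + 20665 = -204153$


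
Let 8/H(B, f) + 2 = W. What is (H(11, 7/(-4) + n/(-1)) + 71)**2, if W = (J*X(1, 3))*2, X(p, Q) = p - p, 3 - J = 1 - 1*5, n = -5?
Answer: 4489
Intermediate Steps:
J = 7 (J = 3 - (1 - 1*5) = 3 - (1 - 5) = 3 - 1*(-4) = 3 + 4 = 7)
X(p, Q) = 0
W = 0 (W = (7*0)*2 = 0*2 = 0)
H(B, f) = -4 (H(B, f) = 8/(-2 + 0) = 8/(-2) = 8*(-1/2) = -4)
(H(11, 7/(-4) + n/(-1)) + 71)**2 = (-4 + 71)**2 = 67**2 = 4489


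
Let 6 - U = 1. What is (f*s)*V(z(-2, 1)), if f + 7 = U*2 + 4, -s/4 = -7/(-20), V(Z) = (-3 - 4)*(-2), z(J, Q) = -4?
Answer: -686/5 ≈ -137.20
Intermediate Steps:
U = 5 (U = 6 - 1*1 = 6 - 1 = 5)
V(Z) = 14 (V(Z) = -7*(-2) = 14)
s = -7/5 (s = -(-28)/(-20) = -(-28)*(-1)/20 = -4*7/20 = -7/5 ≈ -1.4000)
f = 7 (f = -7 + (5*2 + 4) = -7 + (10 + 4) = -7 + 14 = 7)
(f*s)*V(z(-2, 1)) = (7*(-7/5))*14 = -49/5*14 = -686/5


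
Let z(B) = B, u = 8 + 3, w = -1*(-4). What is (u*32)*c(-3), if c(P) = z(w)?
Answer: 1408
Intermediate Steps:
w = 4
u = 11
c(P) = 4
(u*32)*c(-3) = (11*32)*4 = 352*4 = 1408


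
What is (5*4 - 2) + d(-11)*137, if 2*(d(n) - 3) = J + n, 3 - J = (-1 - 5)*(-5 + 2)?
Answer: -1352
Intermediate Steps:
J = -15 (J = 3 - (-1 - 5)*(-5 + 2) = 3 - (-6)*(-3) = 3 - 1*18 = 3 - 18 = -15)
d(n) = -9/2 + n/2 (d(n) = 3 + (-15 + n)/2 = 3 + (-15/2 + n/2) = -9/2 + n/2)
(5*4 - 2) + d(-11)*137 = (5*4 - 2) + (-9/2 + (½)*(-11))*137 = (20 - 2) + (-9/2 - 11/2)*137 = 18 - 10*137 = 18 - 1370 = -1352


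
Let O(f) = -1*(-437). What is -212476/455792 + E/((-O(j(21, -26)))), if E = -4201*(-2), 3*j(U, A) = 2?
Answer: -980604099/49795276 ≈ -19.693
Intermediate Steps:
j(U, A) = ⅔ (j(U, A) = (⅓)*2 = ⅔)
O(f) = 437
E = 8402
-212476/455792 + E/((-O(j(21, -26)))) = -212476/455792 + 8402/((-1*437)) = -212476*1/455792 + 8402/(-437) = -53119/113948 + 8402*(-1/437) = -53119/113948 - 8402/437 = -980604099/49795276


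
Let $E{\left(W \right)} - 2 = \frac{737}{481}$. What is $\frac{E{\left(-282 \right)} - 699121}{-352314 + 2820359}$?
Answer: $- \frac{336275502}{1187129645} \approx -0.28327$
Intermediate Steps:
$E{\left(W \right)} = \frac{1699}{481}$ ($E{\left(W \right)} = 2 + \frac{737}{481} = \frac{1699}{481}$)
$\frac{E{\left(-282 \right)} - 699121}{-352314 + 2820359} = \frac{\frac{1699}{481} - 699121}{-352314 + 2820359} = - \frac{336275502}{481 \cdot 2468045} = \left(- \frac{336275502}{481}\right) \frac{1}{2468045} = - \frac{336275502}{1187129645}$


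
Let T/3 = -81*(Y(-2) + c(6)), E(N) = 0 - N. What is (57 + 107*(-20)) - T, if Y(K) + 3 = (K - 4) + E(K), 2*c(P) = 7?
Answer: -5867/2 ≈ -2933.5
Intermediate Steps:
E(N) = -N
c(P) = 7/2 (c(P) = (½)*7 = 7/2)
Y(K) = -7 (Y(K) = -3 + ((K - 4) - K) = -3 + ((-4 + K) - K) = -3 - 4 = -7)
T = 1701/2 (T = 3*(-81*(-7 + 7/2)) = 3*(-81*(-7/2)) = 3*(567/2) = 1701/2 ≈ 850.50)
(57 + 107*(-20)) - T = (57 + 107*(-20)) - 1*1701/2 = (57 - 2140) - 1701/2 = -2083 - 1701/2 = -5867/2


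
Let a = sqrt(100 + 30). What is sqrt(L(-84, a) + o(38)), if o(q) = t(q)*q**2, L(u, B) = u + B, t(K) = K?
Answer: sqrt(54788 + sqrt(130)) ≈ 234.09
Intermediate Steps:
a = sqrt(130) ≈ 11.402
L(u, B) = B + u
o(q) = q**3 (o(q) = q*q**2 = q**3)
sqrt(L(-84, a) + o(38)) = sqrt((sqrt(130) - 84) + 38**3) = sqrt((-84 + sqrt(130)) + 54872) = sqrt(54788 + sqrt(130))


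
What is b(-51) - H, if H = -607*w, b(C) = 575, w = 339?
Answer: 206348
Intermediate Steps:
H = -205773 (H = -607*339 = -205773)
b(-51) - H = 575 - 1*(-205773) = 575 + 205773 = 206348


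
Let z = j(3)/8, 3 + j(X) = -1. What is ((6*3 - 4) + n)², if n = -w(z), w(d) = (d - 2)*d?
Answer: 2601/16 ≈ 162.56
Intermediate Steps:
j(X) = -4 (j(X) = -3 - 1 = -4)
z = -½ (z = -4/8 = -4*⅛ = -½ ≈ -0.50000)
w(d) = d*(-2 + d) (w(d) = (-2 + d)*d = d*(-2 + d))
n = -5/4 (n = -(-1)*(-2 - ½)/2 = -(-1)*(-5)/(2*2) = -1*5/4 = -5/4 ≈ -1.2500)
((6*3 - 4) + n)² = ((6*3 - 4) - 5/4)² = ((18 - 4) - 5/4)² = (14 - 5/4)² = (51/4)² = 2601/16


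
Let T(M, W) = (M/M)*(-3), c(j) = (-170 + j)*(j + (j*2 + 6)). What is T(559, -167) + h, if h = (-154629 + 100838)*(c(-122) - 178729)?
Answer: 3959501716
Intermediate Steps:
c(j) = (-170 + j)*(6 + 3*j) (c(j) = (-170 + j)*(j + (2*j + 6)) = (-170 + j)*(j + (6 + 2*j)) = (-170 + j)*(6 + 3*j))
T(M, W) = -3 (T(M, W) = 1*(-3) = -3)
h = 3959501719 (h = (-154629 + 100838)*((-1020 - 504*(-122) + 3*(-122)²) - 178729) = -53791*((-1020 + 61488 + 3*14884) - 178729) = -53791*((-1020 + 61488 + 44652) - 178729) = -53791*(105120 - 178729) = -53791*(-73609) = 3959501719)
T(559, -167) + h = -3 + 3959501719 = 3959501716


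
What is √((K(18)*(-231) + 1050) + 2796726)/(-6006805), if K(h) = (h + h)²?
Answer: -12*√694/1201361 ≈ -0.00026314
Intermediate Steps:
K(h) = 4*h² (K(h) = (2*h)² = 4*h²)
√((K(18)*(-231) + 1050) + 2796726)/(-6006805) = √(((4*18²)*(-231) + 1050) + 2796726)/(-6006805) = √(((4*324)*(-231) + 1050) + 2796726)*(-1/6006805) = √((1296*(-231) + 1050) + 2796726)*(-1/6006805) = √((-299376 + 1050) + 2796726)*(-1/6006805) = √(-298326 + 2796726)*(-1/6006805) = √2498400*(-1/6006805) = (60*√694)*(-1/6006805) = -12*√694/1201361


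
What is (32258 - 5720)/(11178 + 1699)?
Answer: 26538/12877 ≈ 2.0609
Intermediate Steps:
(32258 - 5720)/(11178 + 1699) = 26538/12877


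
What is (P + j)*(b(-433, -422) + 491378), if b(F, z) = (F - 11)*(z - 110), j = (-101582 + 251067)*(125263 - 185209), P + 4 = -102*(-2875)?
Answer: -6519705018482504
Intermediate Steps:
P = 293246 (P = -4 - 102*(-2875) = -4 + 293250 = 293246)
j = -8961027810 (j = 149485*(-59946) = -8961027810)
b(F, z) = (-110 + z)*(-11 + F) (b(F, z) = (-11 + F)*(-110 + z) = (-110 + z)*(-11 + F))
(P + j)*(b(-433, -422) + 491378) = (293246 - 8961027810)*((1210 - 110*(-433) - 11*(-422) - 433*(-422)) + 491378) = -8960734564*((1210 + 47630 + 4642 + 182726) + 491378) = -8960734564*(236208 + 491378) = -8960734564*727586 = -6519705018482504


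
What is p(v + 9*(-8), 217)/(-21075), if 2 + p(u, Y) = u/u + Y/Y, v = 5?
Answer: 0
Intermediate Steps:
p(u, Y) = 0 (p(u, Y) = -2 + (u/u + Y/Y) = -2 + (1 + 1) = -2 + 2 = 0)
p(v + 9*(-8), 217)/(-21075) = 0/(-21075) = 0*(-1/21075) = 0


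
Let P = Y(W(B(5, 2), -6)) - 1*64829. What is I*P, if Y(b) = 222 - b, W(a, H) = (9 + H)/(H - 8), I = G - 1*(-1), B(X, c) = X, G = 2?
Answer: -2713485/14 ≈ -1.9382e+5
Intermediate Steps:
I = 3 (I = 2 - 1*(-1) = 2 + 1 = 3)
W(a, H) = (9 + H)/(-8 + H)
P = -904495/14 (P = (222 - (9 - 6)/(-8 - 6)) - 1*64829 = (222 - 3/(-14)) - 64829 = (222 - (-1)*3/14) - 64829 = (222 - 1*(-3/14)) - 64829 = (222 + 3/14) - 64829 = 3111/14 - 64829 = -904495/14 ≈ -64607.)
I*P = 3*(-904495/14) = -2713485/14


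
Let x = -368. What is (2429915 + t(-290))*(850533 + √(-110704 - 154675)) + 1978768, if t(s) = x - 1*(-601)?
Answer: 2066923047652 + 2430148*I*√265379 ≈ 2.0669e+12 + 1.2519e+9*I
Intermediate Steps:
t(s) = 233 (t(s) = -368 - 1*(-601) = -368 + 601 = 233)
(2429915 + t(-290))*(850533 + √(-110704 - 154675)) + 1978768 = (2429915 + 233)*(850533 + √(-110704 - 154675)) + 1978768 = 2430148*(850533 + √(-265379)) + 1978768 = 2430148*(850533 + I*√265379) + 1978768 = (2066921068884 + 2430148*I*√265379) + 1978768 = 2066923047652 + 2430148*I*√265379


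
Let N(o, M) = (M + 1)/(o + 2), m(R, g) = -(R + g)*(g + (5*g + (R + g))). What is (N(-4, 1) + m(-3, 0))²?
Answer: 100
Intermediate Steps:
m(R, g) = -(R + g)*(R + 7*g) (m(R, g) = -(R + g)*(g + (R + 6*g)) = -(R + g)*(R + 7*g))
N(o, M) = (1 + M)/(2 + o)
(N(-4, 1) + m(-3, 0))² = ((1 + 1)/(2 - 4) + (-1*(-3)² - 7*0² - 8*(-3)*0))² = (2/(-2) + (-1*9 - 7*0 + 0))² = (-½*2 + (-9 + 0 + 0))² = (-1 - 9)² = (-10)² = 100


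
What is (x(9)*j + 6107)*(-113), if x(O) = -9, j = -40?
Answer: -730771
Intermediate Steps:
(x(9)*j + 6107)*(-113) = (-9*(-40) + 6107)*(-113) = (360 + 6107)*(-113) = 6467*(-113) = -730771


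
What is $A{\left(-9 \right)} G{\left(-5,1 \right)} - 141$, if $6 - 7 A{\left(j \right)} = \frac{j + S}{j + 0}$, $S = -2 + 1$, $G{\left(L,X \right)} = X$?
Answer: $- \frac{8839}{63} \approx -140.3$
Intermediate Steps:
$S = -1$
$A{\left(j \right)} = \frac{6}{7} - \frac{-1 + j}{7 j}$ ($A{\left(j \right)} = \frac{6}{7} - \frac{\left(j - 1\right) \frac{1}{j + 0}}{7} = \frac{6}{7} - \frac{\left(-1 + j\right) \frac{1}{j}}{7} = \frac{6}{7} - \frac{\frac{1}{j} \left(-1 + j\right)}{7} = \frac{6}{7} - \frac{-1 + j}{7 j}$)
$A{\left(-9 \right)} G{\left(-5,1 \right)} - 141 = \frac{1 + 5 \left(-9\right)}{7 \left(-9\right)} 1 - 141 = \frac{1}{7} \left(- \frac{1}{9}\right) \left(1 - 45\right) 1 - 141 = \frac{1}{7} \left(- \frac{1}{9}\right) \left(-44\right) 1 - 141 = \frac{44}{63} \cdot 1 - 141 = \frac{44}{63} - 141 = - \frac{8839}{63}$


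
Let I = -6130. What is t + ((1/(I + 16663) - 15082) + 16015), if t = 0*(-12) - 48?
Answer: 9321706/10533 ≈ 885.00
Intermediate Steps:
t = -48 (t = 0 - 48 = -48)
t + ((1/(I + 16663) - 15082) + 16015) = -48 + ((1/(-6130 + 16663) - 15082) + 16015) = -48 + ((1/10533 - 15082) + 16015) = -48 + (-158858705/10533 + 16015) = -48 + 9827290/10533 = 9321706/10533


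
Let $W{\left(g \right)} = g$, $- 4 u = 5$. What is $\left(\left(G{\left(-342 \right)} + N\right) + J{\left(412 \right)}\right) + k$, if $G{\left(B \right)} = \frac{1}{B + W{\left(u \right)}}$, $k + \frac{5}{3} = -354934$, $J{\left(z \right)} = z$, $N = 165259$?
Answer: $- \frac{779581174}{4119} \approx -1.8926 \cdot 10^{5}$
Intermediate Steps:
$u = - \frac{5}{4}$ ($u = \left(- \frac{1}{4}\right) 5 = - \frac{5}{4} \approx -1.25$)
$k = - \frac{1064807}{3}$ ($k = - \frac{5}{3} - 354934 = - \frac{1064807}{3} \approx -3.5494 \cdot 10^{5}$)
$G{\left(B \right)} = \frac{1}{- \frac{5}{4} + B}$ ($G{\left(B \right)} = \frac{1}{B - \frac{5}{4}} = \frac{1}{- \frac{5}{4} + B}$)
$\left(\left(G{\left(-342 \right)} + N\right) + J{\left(412 \right)}\right) + k = \left(\left(\frac{4}{-5 + 4 \left(-342\right)} + 165259\right) + 412\right) - \frac{1064807}{3} = \left(\left(\frac{4}{-5 - 1368} + 165259\right) + 412\right) - \frac{1064807}{3} = \left(\left(\frac{4}{-1373} + 165259\right) + 412\right) - \frac{1064807}{3} = \left(\left(4 \left(- \frac{1}{1373}\right) + 165259\right) + 412\right) - \frac{1064807}{3} = \left(\left(- \frac{4}{1373} + 165259\right) + 412\right) - \frac{1064807}{3} = \left(\frac{226900603}{1373} + 412\right) - \frac{1064807}{3} = \frac{227466279}{1373} - \frac{1064807}{3} = - \frac{779581174}{4119}$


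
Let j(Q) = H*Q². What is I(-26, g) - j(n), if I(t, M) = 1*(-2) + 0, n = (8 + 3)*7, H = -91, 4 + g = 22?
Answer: 539537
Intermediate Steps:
g = 18 (g = -4 + 22 = 18)
n = 77 (n = 11*7 = 77)
j(Q) = -91*Q²
I(t, M) = -2 (I(t, M) = -2 + 0 = -2)
I(-26, g) - j(n) = -2 - (-91)*77² = -2 - (-91)*5929 = -2 - 1*(-539539) = -2 + 539539 = 539537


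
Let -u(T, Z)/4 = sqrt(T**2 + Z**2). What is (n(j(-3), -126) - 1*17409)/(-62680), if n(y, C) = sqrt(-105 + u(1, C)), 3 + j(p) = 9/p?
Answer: 17409/62680 - sqrt(-105 - 4*sqrt(15877))/62680 ≈ 0.27774 - 0.00039372*I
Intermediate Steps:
u(T, Z) = -4*sqrt(T**2 + Z**2)
j(p) = -3 + 9/p
n(y, C) = sqrt(-105 - 4*sqrt(1 + C**2)) (n(y, C) = sqrt(-105 - 4*sqrt(1**2 + C**2)) = sqrt(-105 - 4*sqrt(1 + C**2)))
(n(j(-3), -126) - 1*17409)/(-62680) = (sqrt(-105 - 4*sqrt(1 + (-126)**2)) - 1*17409)/(-62680) = (sqrt(-105 - 4*sqrt(1 + 15876)) - 17409)*(-1/62680) = (sqrt(-105 - 4*sqrt(15877)) - 17409)*(-1/62680) = (-17409 + sqrt(-105 - 4*sqrt(15877)))*(-1/62680) = 17409/62680 - sqrt(-105 - 4*sqrt(15877))/62680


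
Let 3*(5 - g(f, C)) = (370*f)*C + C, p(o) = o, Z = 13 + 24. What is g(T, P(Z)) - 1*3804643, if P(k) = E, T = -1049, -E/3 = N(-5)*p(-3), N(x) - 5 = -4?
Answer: -2640251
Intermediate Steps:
N(x) = 1 (N(x) = 5 - 4 = 1)
Z = 37
E = 9 (E = -3*(-3) = 9)
P(k) = 9
g(f, C) = 5 - C/3 - 370*C*f/3 (g(f, C) = 5 - ((370*f)*C + C)/3 = 5 - (370*C*f + C)/3 = 5 - (C + 370*C*f)/3 = 5 + (-C/3 - 370*C*f/3) = 5 - C/3 - 370*C*f/3)
g(T, P(Z)) - 1*3804643 = (5 - ⅓*9 - 370/3*9*(-1049)) - 1*3804643 = (5 - 3 + 1164390) - 3804643 = 1164392 - 3804643 = -2640251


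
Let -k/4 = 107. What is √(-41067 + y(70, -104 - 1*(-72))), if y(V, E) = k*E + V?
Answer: I*√27301 ≈ 165.23*I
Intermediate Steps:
k = -428 (k = -4*107 = -428)
y(V, E) = V - 428*E (y(V, E) = -428*E + V = V - 428*E)
√(-41067 + y(70, -104 - 1*(-72))) = √(-41067 + (70 - 428*(-104 - 1*(-72)))) = √(-41067 + (70 - 428*(-104 + 72))) = √(-41067 + (70 - 428*(-32))) = √(-41067 + (70 + 13696)) = √(-41067 + 13766) = √(-27301) = I*√27301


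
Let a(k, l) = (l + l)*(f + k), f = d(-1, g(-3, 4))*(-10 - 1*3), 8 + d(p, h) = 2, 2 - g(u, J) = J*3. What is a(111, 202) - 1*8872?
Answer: 67484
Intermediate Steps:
g(u, J) = 2 - 3*J (g(u, J) = 2 - J*3 = 2 - 3*J)
d(p, h) = -6 (d(p, h) = -8 + 2 = -6)
f = 78 (f = -6*(-10 - 1*3) = -6*(-10 - 3) = -6*(-13) = 78)
a(k, l) = 2*l*(78 + k) (a(k, l) = (l + l)*(78 + k) = (2*l)*(78 + k) = 2*l*(78 + k))
a(111, 202) - 1*8872 = 2*202*(78 + 111) - 1*8872 = 2*202*189 - 8872 = 76356 - 8872 = 67484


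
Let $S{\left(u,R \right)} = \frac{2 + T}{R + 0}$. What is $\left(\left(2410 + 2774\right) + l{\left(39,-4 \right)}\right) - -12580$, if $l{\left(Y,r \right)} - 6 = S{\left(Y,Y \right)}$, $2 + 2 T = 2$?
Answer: $\frac{693032}{39} \approx 17770.0$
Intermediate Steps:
$T = 0$ ($T = -1 + \frac{1}{2} \cdot 2 = -1 + 1 = 0$)
$S{\left(u,R \right)} = \frac{2}{R}$ ($S{\left(u,R \right)} = \frac{2 + 0}{R + 0} = \frac{2}{R}$)
$l{\left(Y,r \right)} = 6 + \frac{2}{Y}$
$\left(\left(2410 + 2774\right) + l{\left(39,-4 \right)}\right) - -12580 = \left(\left(2410 + 2774\right) + \left(6 + \frac{2}{39}\right)\right) - -12580 = \left(5184 + \left(6 + 2 \cdot \frac{1}{39}\right)\right) + 12580 = \left(5184 + \left(6 + \frac{2}{39}\right)\right) + 12580 = \left(5184 + \frac{236}{39}\right) + 12580 = \frac{202412}{39} + 12580 = \frac{693032}{39}$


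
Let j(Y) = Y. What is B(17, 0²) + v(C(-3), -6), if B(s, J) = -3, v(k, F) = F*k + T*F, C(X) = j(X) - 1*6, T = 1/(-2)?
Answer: 54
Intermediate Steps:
T = -½ ≈ -0.50000
C(X) = -6 + X (C(X) = X - 1*6 = X - 6 = -6 + X)
v(k, F) = -F/2 + F*k (v(k, F) = F*k - F/2 = -F/2 + F*k)
B(17, 0²) + v(C(-3), -6) = -3 - 6*(-½ + (-6 - 3)) = -3 - 6*(-½ - 9) = -3 - 6*(-19/2) = -3 + 57 = 54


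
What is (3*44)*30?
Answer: 3960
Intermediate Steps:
(3*44)*30 = 132*30 = 3960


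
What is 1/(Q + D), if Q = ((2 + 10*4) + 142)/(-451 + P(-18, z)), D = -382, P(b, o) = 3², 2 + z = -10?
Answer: -221/84514 ≈ -0.0026150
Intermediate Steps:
z = -12 (z = -2 - 10 = -12)
P(b, o) = 9
Q = -92/221 (Q = ((2 + 10*4) + 142)/(-451 + 9) = ((2 + 40) + 142)/(-442) = (42 + 142)*(-1/442) = 184*(-1/442) = -92/221 ≈ -0.41629)
1/(Q + D) = 1/(-92/221 - 382) = 1/(-84514/221) = -221/84514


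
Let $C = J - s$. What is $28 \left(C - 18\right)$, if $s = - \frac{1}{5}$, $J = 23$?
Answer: $\frac{728}{5} \approx 145.6$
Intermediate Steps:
$s = - \frac{1}{5}$ ($s = \left(-1\right) \frac{1}{5} = - \frac{1}{5} \approx -0.2$)
$C = \frac{116}{5}$ ($C = 23 - - \frac{1}{5} = 23 + \frac{1}{5} = \frac{116}{5} \approx 23.2$)
$28 \left(C - 18\right) = 28 \left(\frac{116}{5} - 18\right) = 28 \cdot \frac{26}{5} = \frac{728}{5}$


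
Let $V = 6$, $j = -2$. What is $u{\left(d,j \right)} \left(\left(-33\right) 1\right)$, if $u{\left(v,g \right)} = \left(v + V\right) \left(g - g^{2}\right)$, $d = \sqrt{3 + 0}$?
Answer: $1188 + 198 \sqrt{3} \approx 1530.9$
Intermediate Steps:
$d = \sqrt{3} \approx 1.732$
$u{\left(v,g \right)} = \left(6 + v\right) \left(g - g^{2}\right)$ ($u{\left(v,g \right)} = \left(v + 6\right) \left(g - g^{2}\right) = \left(6 + v\right) \left(g - g^{2}\right)$)
$u{\left(d,j \right)} \left(\left(-33\right) 1\right) = - 2 \left(6 + \sqrt{3} - -12 - - 2 \sqrt{3}\right) \left(\left(-33\right) 1\right) = - 2 \left(6 + \sqrt{3} + 12 + 2 \sqrt{3}\right) \left(-33\right) = - 2 \left(18 + 3 \sqrt{3}\right) \left(-33\right) = \left(-36 - 6 \sqrt{3}\right) \left(-33\right) = 1188 + 198 \sqrt{3}$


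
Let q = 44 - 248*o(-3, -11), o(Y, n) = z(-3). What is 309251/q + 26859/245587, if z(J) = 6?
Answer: -75909240941/354627628 ≈ -214.05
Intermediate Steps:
o(Y, n) = 6
q = -1444 (q = 44 - 248*6 = 44 - 1488 = -1444)
309251/q + 26859/245587 = 309251/(-1444) + 26859/245587 = 309251*(-1/1444) + 26859*(1/245587) = -309251/1444 + 26859/245587 = -75909240941/354627628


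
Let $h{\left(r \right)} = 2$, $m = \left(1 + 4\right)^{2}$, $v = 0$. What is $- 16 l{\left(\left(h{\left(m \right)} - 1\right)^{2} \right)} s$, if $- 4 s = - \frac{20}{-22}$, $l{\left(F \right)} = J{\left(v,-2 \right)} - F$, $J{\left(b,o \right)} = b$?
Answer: $- \frac{40}{11} \approx -3.6364$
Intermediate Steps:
$m = 25$ ($m = 5^{2} = 25$)
$l{\left(F \right)} = - F$ ($l{\left(F \right)} = 0 - F = - F$)
$s = - \frac{5}{22}$ ($s = - \frac{\left(-20\right) \frac{1}{-22}}{4} = - \frac{\left(-20\right) \left(- \frac{1}{22}\right)}{4} = \left(- \frac{1}{4}\right) \frac{10}{11} = - \frac{5}{22} \approx -0.22727$)
$- 16 l{\left(\left(h{\left(m \right)} - 1\right)^{2} \right)} s = - 16 \left(- \left(2 - 1\right)^{2}\right) \left(- \frac{5}{22}\right) = - 16 \left(- 1^{2}\right) \left(- \frac{5}{22}\right) = - 16 \left(\left(-1\right) 1\right) \left(- \frac{5}{22}\right) = \left(-16\right) \left(-1\right) \left(- \frac{5}{22}\right) = 16 \left(- \frac{5}{22}\right) = - \frac{40}{11}$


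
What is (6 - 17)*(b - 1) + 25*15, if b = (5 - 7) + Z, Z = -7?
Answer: 485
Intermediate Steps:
b = -9 (b = (5 - 7) - 7 = -2 - 7 = -9)
(6 - 17)*(b - 1) + 25*15 = (6 - 17)*(-9 - 1) + 25*15 = -11*(-10) + 375 = 110 + 375 = 485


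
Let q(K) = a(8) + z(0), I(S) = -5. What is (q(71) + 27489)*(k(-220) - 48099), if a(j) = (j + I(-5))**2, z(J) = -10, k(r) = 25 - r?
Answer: -1315410752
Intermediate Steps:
a(j) = (-5 + j)**2 (a(j) = (j - 5)**2 = (-5 + j)**2)
q(K) = -1 (q(K) = (-5 + 8)**2 - 10 = 3**2 - 10 = 9 - 10 = -1)
(q(71) + 27489)*(k(-220) - 48099) = (-1 + 27489)*((25 - 1*(-220)) - 48099) = 27488*((25 + 220) - 48099) = 27488*(245 - 48099) = 27488*(-47854) = -1315410752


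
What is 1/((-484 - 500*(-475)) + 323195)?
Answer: 1/560211 ≈ 1.7850e-6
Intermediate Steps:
1/((-484 - 500*(-475)) + 323195) = 1/((-484 + 237500) + 323195) = 1/(237016 + 323195) = 1/560211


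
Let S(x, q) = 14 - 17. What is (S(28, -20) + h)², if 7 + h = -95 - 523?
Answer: 394384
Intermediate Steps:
h = -625 (h = -7 + (-95 - 523) = -7 - 618 = -625)
S(x, q) = -3
(S(28, -20) + h)² = (-3 - 625)² = (-628)² = 394384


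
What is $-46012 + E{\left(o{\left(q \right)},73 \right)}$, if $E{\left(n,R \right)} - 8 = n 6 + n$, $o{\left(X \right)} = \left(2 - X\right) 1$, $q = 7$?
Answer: $-46039$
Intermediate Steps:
$o{\left(X \right)} = 2 - X$
$E{\left(n,R \right)} = 8 + 7 n$ ($E{\left(n,R \right)} = 8 + \left(n 6 + n\right) = 8 + \left(6 n + n\right) = 8 + 7 n$)
$-46012 + E{\left(o{\left(q \right)},73 \right)} = -46012 + \left(8 + 7 \left(2 - 7\right)\right) = -46012 + \left(8 + 7 \left(-5\right)\right) = -46012 + \left(8 - 35\right) = -46012 - 27 = -46039$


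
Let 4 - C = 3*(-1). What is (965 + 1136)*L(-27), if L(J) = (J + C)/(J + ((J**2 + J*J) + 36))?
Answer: -42020/1467 ≈ -28.643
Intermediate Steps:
C = 7 (C = 4 - 3*(-1) = 4 - 1*(-3) = 4 + 3 = 7)
L(J) = (7 + J)/(36 + J + 2*J**2) (L(J) = (J + 7)/(J + ((J**2 + J*J) + 36)) = (7 + J)/(J + ((J**2 + J**2) + 36)) = (7 + J)/(J + (2*J**2 + 36)) = (7 + J)/(J + (36 + 2*J**2)) = (7 + J)/(36 + J + 2*J**2))
(965 + 1136)*L(-27) = (965 + 1136)*((7 - 27)/(36 - 27 + 2*(-27)**2)) = 2101*(-20/(36 - 27 + 2*729)) = 2101*(-20/(36 - 27 + 1458)) = 2101*(-20/1467) = -42020/1467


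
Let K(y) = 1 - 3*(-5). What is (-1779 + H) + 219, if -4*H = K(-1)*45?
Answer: -1740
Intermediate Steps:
K(y) = 16 (K(y) = 1 + 15 = 16)
H = -180 (H = -4*45 = -1/4*720 = -180)
(-1779 + H) + 219 = (-1779 - 180) + 219 = -1959 + 219 = -1740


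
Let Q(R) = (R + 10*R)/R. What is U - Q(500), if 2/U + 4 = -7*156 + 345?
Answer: -8263/751 ≈ -11.003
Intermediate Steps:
Q(R) = 11 (Q(R) = (11*R)/R = 11)
U = -2/751 (U = 2/(-4 + (-7*156 + 345)) = 2/(-4 + (-1092 + 345)) = 2/(-4 - 747) = 2/(-751) = 2*(-1/751) = -2/751 ≈ -0.0026631)
U - Q(500) = -2/751 - 1*11 = -2/751 - 11 = -8263/751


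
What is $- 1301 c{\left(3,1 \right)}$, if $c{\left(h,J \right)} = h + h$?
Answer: $-7806$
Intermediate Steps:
$c{\left(h,J \right)} = 2 h$
$- 1301 c{\left(3,1 \right)} = - 1301 \cdot 2 \cdot 3 = \left(-1301\right) 6 = -7806$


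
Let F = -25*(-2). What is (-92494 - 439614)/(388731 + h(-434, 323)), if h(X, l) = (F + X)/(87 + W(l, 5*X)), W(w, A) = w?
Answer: -109082140/79689663 ≈ -1.3688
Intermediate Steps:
F = 50
h(X, l) = (50 + X)/(87 + l)
(-92494 - 439614)/(388731 + h(-434, 323)) = (-92494 - 439614)/(388731 + (50 - 434)/(87 + 323)) = -532108/(388731 - 384/410) = -532108/(388731 + (1/410)*(-384)) = -532108/(388731 - 192/205) = -532108/79689663/205 = -532108*205/79689663 = -109082140/79689663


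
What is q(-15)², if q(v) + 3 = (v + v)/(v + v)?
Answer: 4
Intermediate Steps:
q(v) = -2 (q(v) = -3 + (v + v)/(v + v) = -3 + (2*v)/((2*v)) = -3 + (2*v)*(1/(2*v)) = -3 + 1 = -2)
q(-15)² = (-2)² = 4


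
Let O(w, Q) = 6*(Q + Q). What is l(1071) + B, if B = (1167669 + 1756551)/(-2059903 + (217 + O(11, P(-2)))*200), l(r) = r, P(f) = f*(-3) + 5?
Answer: 2128476093/1990103 ≈ 1069.5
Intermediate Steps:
P(f) = 5 - 3*f (P(f) = -3*f + 5 = 5 - 3*f)
O(w, Q) = 12*Q (O(w, Q) = 6*(2*Q) = 12*Q)
B = -2924220/1990103 (B = (1167669 + 1756551)/(-2059903 + (217 + 12*(5 - 3*(-2)))*200) = 2924220/(-2059903 + (217 + 12*(5 + 6))*200) = 2924220/(-2059903 + (217 + 12*11)*200) = 2924220/(-2059903 + (217 + 132)*200) = 2924220/(-2059903 + 349*200) = 2924220/(-2059903 + 69800) = 2924220/(-1990103) = 2924220*(-1/1990103) = -2924220/1990103 ≈ -1.4694)
l(1071) + B = 1071 - 2924220/1990103 = 2128476093/1990103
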